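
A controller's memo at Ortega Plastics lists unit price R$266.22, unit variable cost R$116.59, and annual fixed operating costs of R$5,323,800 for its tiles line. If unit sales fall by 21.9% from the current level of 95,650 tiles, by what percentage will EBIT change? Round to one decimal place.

At 95,650 units, contribution = 95,650 × R$149.63 = R$14,312,109.50.
EBIT = R$14,312,109.50 − R$5,323,800 = R$8,988,309.50.
So DOL = total CM / EBIT = R$14,312,109.50 / R$8,988,309.50 = 1.5923.
Operating income changes by 1.5923 × -21.9% = -34.9%.

-34.9%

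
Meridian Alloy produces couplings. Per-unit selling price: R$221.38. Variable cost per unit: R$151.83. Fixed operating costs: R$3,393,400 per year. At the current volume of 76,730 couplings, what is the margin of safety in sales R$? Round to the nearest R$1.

Unit CM = price − variable cost = R$221.38 − R$151.83 = R$69.55. Break-even units = R$3,393,400 ÷ R$69.55 = 48,790.80; break-even revenue = 48,790.80 × R$221.38 = R$10,801,306.86.
Actual sales revenue = 76,730 × R$221.38 = R$16,986,487.40.
Margin of safety = R$16,986,487.40 − R$10,801,306.86 = R$6,185,181.

R$6,185,181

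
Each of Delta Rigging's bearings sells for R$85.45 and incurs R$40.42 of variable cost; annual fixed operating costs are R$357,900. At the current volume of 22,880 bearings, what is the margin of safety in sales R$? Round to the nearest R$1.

Each unit contributes R$85.45 − R$40.42 = R$45.03. Break-even units = R$357,900 ÷ R$45.03 = 7,948.03; break-even revenue = 7,948.03 × R$85.45 = R$679,159.56.
Current sales = 22,880 × R$85.45 = R$1,955,096.00.
Margin of safety = R$1,955,096.00 − R$679,159.56 = R$1,275,936.

R$1,275,936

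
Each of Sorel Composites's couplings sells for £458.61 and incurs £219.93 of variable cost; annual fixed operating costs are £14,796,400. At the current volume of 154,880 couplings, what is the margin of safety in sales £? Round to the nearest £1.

£42,599,079

Contribution margin per unit = £458.61 − £219.93 = £238.68. Break-even units = £14,796,400 ÷ £238.68 = 61,992.63; break-even revenue = 61,992.63 × £458.61 = £28,430,438.26.
Current sales = 154,880 × £458.61 = £71,029,516.80.
Margin of safety = £71,029,516.80 − £28,430,438.26 = £42,599,079.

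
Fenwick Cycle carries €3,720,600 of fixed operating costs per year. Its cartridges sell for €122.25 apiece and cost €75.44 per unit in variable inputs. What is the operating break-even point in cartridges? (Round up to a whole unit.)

Contribution margin per unit = €122.25 − €75.44 = €46.81.
Break-even Q = €3,720,600 / €46.81 = 79,483.02 → 79,484 cartridges.

79,484 cartridges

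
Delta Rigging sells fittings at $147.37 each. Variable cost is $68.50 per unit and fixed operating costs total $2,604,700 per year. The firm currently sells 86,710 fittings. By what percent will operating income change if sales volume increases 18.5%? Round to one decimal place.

Total contribution margin = 86,710 × $78.87 = $6,838,817.70.
Subtracting fixed costs: EBIT = $6,838,817.70 − $2,604,700 = $4,234,117.70.
So DOL = total CM / EBIT = $6,838,817.70 / $4,234,117.70 = 1.6152.
Operating income changes by 1.6152 × +18.5% = +29.9%.

+29.9%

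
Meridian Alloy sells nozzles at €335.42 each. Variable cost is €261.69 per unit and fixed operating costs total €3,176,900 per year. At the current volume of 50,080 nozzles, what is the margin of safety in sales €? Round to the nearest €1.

€2,345,158

Unit CM = price − variable cost = €335.42 − €261.69 = €73.73. Break-even units = €3,176,900 ÷ €73.73 = 43,088.30; break-even revenue = 43,088.30 × €335.42 = €14,452,675.95.
Actual sales revenue = 50,080 × €335.42 = €16,797,833.60.
Margin of safety = €16,797,833.60 − €14,452,675.95 = €2,345,158.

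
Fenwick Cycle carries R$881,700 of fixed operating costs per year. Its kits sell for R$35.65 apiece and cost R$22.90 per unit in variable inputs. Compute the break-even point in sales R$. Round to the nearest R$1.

R$2,465,302

Contribution margin per unit = R$35.65 − R$22.90 = R$12.75, a CM ratio of R$12.75 ÷ R$35.65 = 0.3576.
Break-even revenue = fixed costs × price ÷ CM = R$881,700 × R$35.65 ÷ R$12.75 = R$2,465,302.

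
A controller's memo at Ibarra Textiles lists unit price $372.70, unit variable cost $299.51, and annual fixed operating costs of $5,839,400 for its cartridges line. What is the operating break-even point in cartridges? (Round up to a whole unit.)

Each unit contributes $372.70 − $299.51 = $73.19.
Units to break even: $5,839,400 ÷ $73.19 = 79,784.12, rounded up to 79,785.

79,785 cartridges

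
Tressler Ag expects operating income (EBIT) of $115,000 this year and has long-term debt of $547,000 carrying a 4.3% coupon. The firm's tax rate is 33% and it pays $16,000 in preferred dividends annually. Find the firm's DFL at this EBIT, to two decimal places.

1.70

Interest = $23,521.00.
Preferred dividends grossed up pre-tax: $16,000 / (1 − 0.33) = $23,880.60.
DFL = EBIT ÷ [EBIT − I − D_p/(1−t)] = $115,000 ÷ [$115,000 − $23,521.00 − $23,880.60] = $115,000 ÷ $67,598.40 = 1.7012.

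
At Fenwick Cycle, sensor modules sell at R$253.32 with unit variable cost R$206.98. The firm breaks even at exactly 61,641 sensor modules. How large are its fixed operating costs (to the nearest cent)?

R$2,856,443.94

Each unit contributes R$253.32 − R$206.98 = R$46.34.
Since BE = FC / CM, FC = 61,641 × R$46.34 = R$2,856,443.94.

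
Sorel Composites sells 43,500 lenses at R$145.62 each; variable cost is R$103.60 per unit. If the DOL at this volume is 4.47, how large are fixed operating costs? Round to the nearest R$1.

At 43,500 units, contribution = 43,500 × R$42.02 = R$1,827,870.00.
DOL = contribution / EBIT, so EBIT = R$1,827,870.00 / 4.47 = R$408,919.46.
Fixed costs = CM − EBIT = R$1,827,870.00 − R$408,919.46 = R$1,418,951.

R$1,418,951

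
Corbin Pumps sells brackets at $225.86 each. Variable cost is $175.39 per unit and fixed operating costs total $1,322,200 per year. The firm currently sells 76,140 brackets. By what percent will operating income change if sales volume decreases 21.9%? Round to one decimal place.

-33.4%

Total contribution margin = 76,140 × $50.47 = $3,842,785.80.
EBIT = $3,842,785.80 − $1,322,200 = $2,520,585.80.
Degree of operating leverage = $3,842,785.80 / $2,520,585.80 = 1.5246.
So EBIT moves 1.5246 × (-21.9%) = -33.4%.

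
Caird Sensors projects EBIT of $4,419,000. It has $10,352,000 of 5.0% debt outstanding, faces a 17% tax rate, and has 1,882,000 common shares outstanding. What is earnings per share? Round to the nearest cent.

$1.72

Pre-tax income = $4,419,000 − $517,600.00 = $3,901,400.00.
After tax at 17%: net income = $3,901,400.00 × 0.83 = $3,238,162.00.
Per share: $3,238,162.00 / 1,882,000 shares = $1.72.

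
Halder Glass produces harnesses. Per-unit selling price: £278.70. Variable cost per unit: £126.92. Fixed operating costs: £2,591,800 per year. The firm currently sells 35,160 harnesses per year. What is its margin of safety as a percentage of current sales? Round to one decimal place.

51.4%

Each unit contributes £278.70 − £126.92 = £151.78. Break-even units = £2,591,800 ÷ £151.78 = 17,076.03; break-even revenue = 17,076.03 × £278.70 = £4,759,089.87.
Actual sales revenue = 35,160 × £278.70 = £9,799,092.00.
Margin of safety = (£9,799,092.00 − £4,759,089.87) ÷ £9,799,092.00 = 51.4%.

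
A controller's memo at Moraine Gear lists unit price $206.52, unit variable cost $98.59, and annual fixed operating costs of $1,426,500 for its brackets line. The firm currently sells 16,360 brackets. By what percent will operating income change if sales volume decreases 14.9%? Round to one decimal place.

-77.6%

At 16,360 units, contribution = 16,360 × $107.93 = $1,765,734.80.
EBIT = $1,765,734.80 − $1,426,500 = $339,234.80.
Degree of operating leverage = $1,765,734.80 / $339,234.80 = 5.2051.
Operating income changes by 5.2051 × -14.9% = -77.6%.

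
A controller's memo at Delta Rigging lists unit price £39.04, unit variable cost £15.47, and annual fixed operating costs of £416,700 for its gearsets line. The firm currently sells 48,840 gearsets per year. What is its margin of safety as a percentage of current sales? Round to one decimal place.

63.8%

Unit CM = price − variable cost = £39.04 − £15.47 = £23.57. Break-even units = £416,700 ÷ £23.57 = 17,679.25; break-even revenue = 17,679.25 × £39.04 = £690,198.05.
Current sales = 48,840 × £39.04 = £1,906,713.60.
Margin of safety = (£1,906,713.60 − £690,198.05) ÷ £1,906,713.60 = 63.8%.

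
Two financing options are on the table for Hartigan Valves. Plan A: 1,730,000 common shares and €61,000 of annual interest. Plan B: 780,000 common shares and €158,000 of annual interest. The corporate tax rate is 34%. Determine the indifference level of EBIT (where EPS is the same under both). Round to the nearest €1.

€237,642

At indifference, (EBIT − 61,000)(1 − t)/1,730,000 = (EBIT − 158,000)(1 − t)/780,000.
The (1 − t) factor cancels: (EBIT − 61,000) × 780,000 = (EBIT − 158,000) × 1,730,000.
Solving, EBIT = (158,000·1,730,000 − 61,000·780,000) / (1,730,000 − 780,000) = 225,760,000,000 / 950,000 = 237,642.11.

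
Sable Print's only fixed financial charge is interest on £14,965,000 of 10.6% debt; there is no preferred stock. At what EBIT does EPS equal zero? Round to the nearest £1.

£1,586,290

Annual interest = 10.6% × £14,965,000 = £1,586,290.00.
Without preferred stock the financial break-even is simply EBIT = interest = £1,586,290.00.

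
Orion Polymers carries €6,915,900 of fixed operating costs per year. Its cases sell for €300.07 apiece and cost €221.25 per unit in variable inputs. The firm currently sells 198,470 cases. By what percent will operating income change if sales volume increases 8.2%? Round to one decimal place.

Contribution at this volume is 198,470 × €78.82 = €15,643,405.40.
EBIT = €15,643,405.40 − €6,915,900 = €8,727,505.40.
So DOL = total CM / EBIT = €15,643,405.40 / €8,727,505.40 = 1.7924.
Operating income changes by 1.7924 × +8.2% = +14.7%.

+14.7%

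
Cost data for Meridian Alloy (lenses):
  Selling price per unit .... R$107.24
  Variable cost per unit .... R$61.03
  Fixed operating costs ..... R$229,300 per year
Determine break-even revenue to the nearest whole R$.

Contribution margin per unit = R$107.24 − R$61.03 = R$46.21, a CM ratio of R$46.21 ÷ R$107.24 = 0.4309.
Break-even revenue = fixed costs × price ÷ CM = R$229,300 × R$107.24 ÷ R$46.21 = R$532,139.

R$532,139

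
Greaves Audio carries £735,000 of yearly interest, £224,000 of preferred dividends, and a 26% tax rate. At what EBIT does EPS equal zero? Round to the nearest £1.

£1,037,703

Grossing the preferred dividend up to pre-tax terms: £224,000 / (1 − 0.26) = £302,702.70.
Financial break-even EBIT = interest + D_p ÷ (1 − t) = £735,000 + £302,702.70 = £1,037,702.70.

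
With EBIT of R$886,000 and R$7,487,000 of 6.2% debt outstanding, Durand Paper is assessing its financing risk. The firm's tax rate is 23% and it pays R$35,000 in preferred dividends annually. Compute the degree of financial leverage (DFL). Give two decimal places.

Interest = R$464,194.00.
Pre-tax preferred-dividend burden = R$35,000 ÷ (1 − 0.23) = R$45,454.55.
DFL = EBIT ÷ [EBIT − I − D_p/(1−t)] = R$886,000 ÷ [R$886,000 − R$464,194.00 − R$45,454.55] = R$886,000 ÷ R$376,351.45 = 2.3542.

2.35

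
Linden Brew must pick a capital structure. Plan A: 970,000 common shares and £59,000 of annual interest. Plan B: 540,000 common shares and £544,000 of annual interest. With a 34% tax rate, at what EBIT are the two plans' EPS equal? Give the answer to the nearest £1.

£1,153,070

Set EPS_A = EPS_B: (EBIT − £59,000)(1 − 0.34) ÷ 970,000 = (EBIT − £544,000)(1 − 0.34) ÷ 540,000.
The (1 − t) factor cancels: (EBIT − 59,000) × 540,000 = (EBIT − 544,000) × 970,000.
Solving, EBIT = (544,000·970,000 − 59,000·540,000) / (970,000 − 540,000) = 495,820,000,000 / 430,000 = 1,153,069.77.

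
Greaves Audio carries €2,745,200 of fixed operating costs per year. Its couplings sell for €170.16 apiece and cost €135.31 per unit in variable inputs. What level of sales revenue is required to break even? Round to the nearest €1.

CM per unit = €170.16 − €135.31 = €34.85; CM ratio = €34.85 / €170.16 = 0.2048.
Break-even revenue = fixed costs × price ÷ CM = €2,745,200 × €170.16 ÷ €34.85 = €13,403,823.

€13,403,823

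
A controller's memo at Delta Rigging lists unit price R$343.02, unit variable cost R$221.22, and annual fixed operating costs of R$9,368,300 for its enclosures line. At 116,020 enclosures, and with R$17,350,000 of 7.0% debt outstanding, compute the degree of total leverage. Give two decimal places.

3.98

Total contribution margin = 116,020 × R$121.80 = R$14,131,236.00.
Subtracting fixed costs: EBIT = R$14,131,236.00 − R$9,368,300 = R$4,762,936.00. Interest = R$1,214,500.00, so EBIT − I = R$3,548,436.00.
Degree of total leverage = total CM / (EBIT − interest) = R$14,131,236.00 / R$3,548,436.00 = 3.9824.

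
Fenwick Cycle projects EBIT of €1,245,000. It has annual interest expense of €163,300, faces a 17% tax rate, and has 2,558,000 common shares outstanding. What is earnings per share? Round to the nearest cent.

Pre-tax income = €1,245,000 − €163,300.00 = €1,081,700.00.
Net income = €1,081,700.00 × (1 − 0.17) = €897,811.00.
Per share: €897,811.00 / 2,558,000 shares = €0.35.

€0.35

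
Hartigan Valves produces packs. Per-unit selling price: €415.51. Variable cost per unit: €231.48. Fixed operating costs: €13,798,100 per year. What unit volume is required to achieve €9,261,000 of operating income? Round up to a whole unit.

125,301 packs

Each unit contributes €415.51 − €231.48 = €184.03.
Need Q such that Q × €184.03 − €13,798,100 = €9,261,000, i.e. Q = €23,059,100 / €184.03 = 125,300.77 → 125,301.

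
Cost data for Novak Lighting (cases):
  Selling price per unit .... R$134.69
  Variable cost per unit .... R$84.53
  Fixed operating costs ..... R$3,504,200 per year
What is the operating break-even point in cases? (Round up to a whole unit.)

Each unit contributes R$134.69 − R$84.53 = R$50.16.
Break-even volume = fixed costs ÷ CM per unit = R$3,504,200 ÷ R$50.16 = 69,860.45, so 69,861 cases.

69,861 cases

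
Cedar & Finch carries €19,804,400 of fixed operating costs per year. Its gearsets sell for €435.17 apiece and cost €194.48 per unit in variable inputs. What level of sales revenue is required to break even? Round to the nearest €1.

CM per unit = €435.17 − €194.48 = €240.69; CM ratio = €240.69 / €435.17 = 0.5531.
Break-even revenue = fixed costs × price ÷ CM = €19,804,400 × €435.17 ÷ €240.69 = €35,806,559.

€35,806,559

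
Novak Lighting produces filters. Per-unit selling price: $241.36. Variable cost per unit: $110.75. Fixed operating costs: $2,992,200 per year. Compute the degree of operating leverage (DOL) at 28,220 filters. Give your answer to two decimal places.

At 28,220 units, contribution = 28,220 × $130.61 = $3,685,814.20.
EBIT = $3,685,814.20 − $2,992,200 = $693,614.20.
Degree of operating leverage = $3,685,814.20 / $693,614.20 = 5.3139.

5.31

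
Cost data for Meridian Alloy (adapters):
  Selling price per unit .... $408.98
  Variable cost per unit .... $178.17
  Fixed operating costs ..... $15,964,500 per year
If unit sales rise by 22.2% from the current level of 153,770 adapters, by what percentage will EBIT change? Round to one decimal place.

Contribution at this volume is 153,770 × $230.81 = $35,491,653.70.
Operating income = contribution − fixed costs = $35,491,653.70 − $15,964,500 = $19,527,153.70.
Degree of operating leverage = $35,491,653.70 / $19,527,153.70 = 1.8176.
So EBIT moves 1.8176 × (+22.2%) = +40.3%.

+40.3%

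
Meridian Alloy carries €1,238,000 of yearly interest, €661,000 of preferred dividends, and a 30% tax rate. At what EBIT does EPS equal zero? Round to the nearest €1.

Preferred dividends are paid after tax, so their pre-tax equivalent is €661,000 ÷ (1 − 0.30) = €944,285.71.
EPS = 0 when EBIT covers interest plus the pre-tax preferred burden: €1,238,000 + €944,285.71 = €2,182,285.71.

€2,182,286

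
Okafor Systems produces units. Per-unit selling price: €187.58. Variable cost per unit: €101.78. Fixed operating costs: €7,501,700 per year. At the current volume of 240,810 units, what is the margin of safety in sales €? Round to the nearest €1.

€28,770,570

Contribution margin per unit = €187.58 − €101.78 = €85.80. Break-even units = €7,501,700 ÷ €85.80 = 87,432.40; break-even revenue = 87,432.40 × €187.58 = €16,400,569.77.
Actual sales revenue = 240,810 × €187.58 = €45,171,139.80.
Margin of safety = €45,171,139.80 − €16,400,569.77 = €28,770,570.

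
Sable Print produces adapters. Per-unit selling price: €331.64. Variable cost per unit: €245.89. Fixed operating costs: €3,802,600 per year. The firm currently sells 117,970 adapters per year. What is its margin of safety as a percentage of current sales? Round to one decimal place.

62.4%

Unit CM = price − variable cost = €331.64 − €245.89 = €85.75. Break-even units = €3,802,600 ÷ €85.75 = 44,345.19; break-even revenue = 44,345.19 × €331.64 = €14,706,638.65.
Current sales = 117,970 × €331.64 = €39,123,570.80.
Margin of safety = (€39,123,570.80 − €14,706,638.65) ÷ €39,123,570.80 = 62.4%.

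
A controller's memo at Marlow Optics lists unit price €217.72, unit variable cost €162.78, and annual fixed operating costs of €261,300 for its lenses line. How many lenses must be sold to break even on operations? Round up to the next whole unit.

Each unit contributes €217.72 − €162.78 = €54.94.
Units to break even: €261,300 ÷ €54.94 = 4,756.10, rounded up to 4,757.

4,757 lenses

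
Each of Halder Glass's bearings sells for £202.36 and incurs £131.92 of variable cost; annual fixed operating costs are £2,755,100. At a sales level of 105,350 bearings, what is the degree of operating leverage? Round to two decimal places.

Contribution at this volume is 105,350 × £70.44 = £7,420,854.00.
Operating income = contribution − fixed costs = £7,420,854.00 − £2,755,100 = £4,665,754.00.
DOL = contribution ÷ EBIT = £7,420,854.00 ÷ £4,665,754.00 = 1.5905.

1.59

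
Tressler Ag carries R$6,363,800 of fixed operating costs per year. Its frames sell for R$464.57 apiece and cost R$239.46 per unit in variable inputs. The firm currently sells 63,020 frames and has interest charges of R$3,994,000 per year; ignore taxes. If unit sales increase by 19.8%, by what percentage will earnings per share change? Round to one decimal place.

+73.4%

Total contribution margin = 63,020 × R$225.11 = R$14,186,432.20.
EBIT = R$14,186,432.20 − R$6,363,800 = R$7,822,632.20.
Interest = R$3,994,000.00, so EBIT − I = R$3,828,632.20.
Degree of combined leverage = contribution ÷ (EBIT − I) = R$14,186,432.20 ÷ R$3,828,632.20 = 3.7054.
EPS therefore changes by 3.7054 × (+19.8%) = +73.4%.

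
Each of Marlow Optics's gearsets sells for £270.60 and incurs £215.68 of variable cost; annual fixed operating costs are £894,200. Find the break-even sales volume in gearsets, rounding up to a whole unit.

16,282 gearsets

Contribution margin per unit = £270.60 − £215.68 = £54.92.
Break-even volume = fixed costs ÷ CM per unit = £894,200 ÷ £54.92 = 16,281.86, so 16,282 gearsets.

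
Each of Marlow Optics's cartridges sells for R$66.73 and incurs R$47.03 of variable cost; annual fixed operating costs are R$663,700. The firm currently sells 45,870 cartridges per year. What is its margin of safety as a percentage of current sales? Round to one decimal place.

Each unit contributes R$66.73 − R$47.03 = R$19.70. Break-even units = R$663,700 ÷ R$19.70 = 33,690.36; break-even revenue = 33,690.36 × R$66.73 = R$2,248,157.41.
Actual sales revenue = 45,870 × R$66.73 = R$3,060,905.10.
Margin of safety = (R$3,060,905.10 − R$2,248,157.41) ÷ R$3,060,905.10 = 26.6%.

26.6%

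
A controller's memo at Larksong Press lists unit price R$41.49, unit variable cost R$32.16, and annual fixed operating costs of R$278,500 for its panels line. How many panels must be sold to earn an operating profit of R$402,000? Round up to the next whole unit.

Each unit contributes R$41.49 − R$32.16 = R$9.33.
Need Q such that Q × R$9.33 − R$278,500 = R$402,000, i.e. Q = R$680,500 / R$9.33 = 72,936.76 → 72,937.

72,937 panels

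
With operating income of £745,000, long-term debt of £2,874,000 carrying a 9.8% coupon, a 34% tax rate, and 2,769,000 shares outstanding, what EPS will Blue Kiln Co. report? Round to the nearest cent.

Interest = £281,652.00, so EBT = £745,000 − £281,652.00 = £463,348.00.
After tax at 34%: net income = £463,348.00 × 0.66 = £305,809.68.
Per share: £305,809.68 / 2,769,000 shares = £0.11.

£0.11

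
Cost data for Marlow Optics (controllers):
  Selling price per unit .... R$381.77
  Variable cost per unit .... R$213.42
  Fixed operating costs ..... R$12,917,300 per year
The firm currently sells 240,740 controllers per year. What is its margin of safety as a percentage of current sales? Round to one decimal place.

68.1%

Unit CM = price − variable cost = R$381.77 − R$213.42 = R$168.35. Break-even units = R$12,917,300 ÷ R$168.35 = 76,728.84; break-even revenue = 76,728.84 × R$381.77 = R$29,292,768.76.
Current sales = 240,740 × R$381.77 = R$91,907,309.80.
Margin of safety = (R$91,907,309.80 − R$29,292,768.76) ÷ R$91,907,309.80 = 68.1%.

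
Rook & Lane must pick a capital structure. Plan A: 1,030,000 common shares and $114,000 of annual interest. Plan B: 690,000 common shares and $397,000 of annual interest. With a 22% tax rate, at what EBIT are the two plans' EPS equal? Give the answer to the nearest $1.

At indifference, (EBIT − 114,000)(1 − t)/1,030,000 = (EBIT − 397,000)(1 − t)/690,000.
The (1 − t) factor cancels: (EBIT − 114,000) × 690,000 = (EBIT − 397,000) × 1,030,000.
Solving, EBIT = (397,000·1,030,000 − 114,000·690,000) / (1,030,000 − 690,000) = 330,250,000,000 / 340,000 = 971,323.53.

$971,324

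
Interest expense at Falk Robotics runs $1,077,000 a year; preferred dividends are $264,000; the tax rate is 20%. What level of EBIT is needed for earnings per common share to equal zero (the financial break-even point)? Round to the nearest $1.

$1,407,000

Grossing the preferred dividend up to pre-tax terms: $264,000 / (1 − 0.20) = $330,000.00.
Financial break-even EBIT = interest + D_p ÷ (1 − t) = $1,077,000 + $330,000.00 = $1,407,000.00.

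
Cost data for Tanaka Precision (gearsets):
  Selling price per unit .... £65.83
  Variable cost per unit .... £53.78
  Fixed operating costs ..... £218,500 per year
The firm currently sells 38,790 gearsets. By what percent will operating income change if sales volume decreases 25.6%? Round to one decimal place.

Total contribution margin = 38,790 × £12.05 = £467,419.50.
EBIT = £467,419.50 − £218,500 = £248,919.50.
So DOL = total CM / EBIT = £467,419.50 / £248,919.50 = 1.8778.
%ΔEBIT = DOL × %ΔSales = 1.8778 × -25.6% = -48.1%.

-48.1%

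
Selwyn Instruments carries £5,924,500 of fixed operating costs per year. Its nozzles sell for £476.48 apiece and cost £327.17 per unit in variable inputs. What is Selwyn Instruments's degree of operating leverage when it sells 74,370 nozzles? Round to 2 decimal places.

Total contribution margin = 74,370 × £149.31 = £11,104,184.70.
Subtracting fixed costs: EBIT = £11,104,184.70 − £5,924,500 = £5,179,684.70.
So DOL = total CM / EBIT = £11,104,184.70 / £5,179,684.70 = 2.1438.

2.14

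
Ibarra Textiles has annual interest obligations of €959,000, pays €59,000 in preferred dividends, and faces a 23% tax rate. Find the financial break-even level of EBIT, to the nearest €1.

€1,035,623

Preferred dividends are paid after tax, so their pre-tax equivalent is €59,000 ÷ (1 − 0.23) = €76,623.38.
EPS = 0 when EBIT covers interest plus the pre-tax preferred burden: €959,000 + €76,623.38 = €1,035,623.38.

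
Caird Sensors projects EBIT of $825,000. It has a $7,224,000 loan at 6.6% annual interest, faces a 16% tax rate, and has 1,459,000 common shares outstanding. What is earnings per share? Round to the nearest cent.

Pre-tax income = $825,000 − $476,784.00 = $348,216.00.
After tax at 16%: net income = $348,216.00 × 0.84 = $292,501.44.
Per share: $292,501.44 / 1,459,000 shares = $0.20.

$0.20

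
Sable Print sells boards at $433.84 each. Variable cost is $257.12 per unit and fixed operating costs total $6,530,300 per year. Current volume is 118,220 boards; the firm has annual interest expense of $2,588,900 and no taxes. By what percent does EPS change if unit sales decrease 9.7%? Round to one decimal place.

-17.2%

Total contribution margin = 118,220 × $176.72 = $20,891,838.40.
Operating income = contribution − fixed costs = $20,891,838.40 − $6,530,300 = $14,361,538.40.
After interest of $2,588,900.00, pre-tax earnings = $11,772,638.40.
Degree of combined leverage = contribution ÷ (EBIT − I) = $20,891,838.40 ÷ $11,772,638.40 = 1.7746.
%ΔEPS = DCL × %ΔSales = 1.7746 × -9.7% = -17.2%.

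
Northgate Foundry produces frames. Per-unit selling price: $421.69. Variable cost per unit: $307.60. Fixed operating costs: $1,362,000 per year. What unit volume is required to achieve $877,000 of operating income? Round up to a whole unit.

Each unit contributes $421.69 − $307.60 = $114.09.
Need Q such that Q × $114.09 − $1,362,000 = $877,000, i.e. Q = $2,239,000 / $114.09 = 19,624.86 → 19,625.

19,625 frames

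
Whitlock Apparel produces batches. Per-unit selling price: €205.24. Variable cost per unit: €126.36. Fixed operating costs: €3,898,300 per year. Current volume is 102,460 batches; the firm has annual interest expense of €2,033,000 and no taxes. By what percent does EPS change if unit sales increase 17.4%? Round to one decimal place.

At 102,460 units, contribution = 102,460 × €78.88 = €8,082,044.80.
EBIT = €8,082,044.80 − €3,898,300 = €4,183,744.80.
After interest of €2,033,000.00, pre-tax earnings = €2,150,744.80.
Degree of combined leverage = contribution ÷ (EBIT − I) = €8,082,044.80 ÷ €2,150,744.80 = 3.7578.
EPS therefore changes by 3.7578 × (+17.4%) = +65.4%.

+65.4%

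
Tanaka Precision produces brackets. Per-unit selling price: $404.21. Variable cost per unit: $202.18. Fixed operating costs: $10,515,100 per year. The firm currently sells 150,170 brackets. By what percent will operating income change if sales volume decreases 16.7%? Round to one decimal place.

-25.6%

Total contribution margin = 150,170 × $202.03 = $30,338,845.10.
Operating income = contribution − fixed costs = $30,338,845.10 − $10,515,100 = $19,823,745.10.
So DOL = total CM / EBIT = $30,338,845.10 / $19,823,745.10 = 1.5304.
%ΔEBIT = DOL × %ΔSales = 1.5304 × -16.7% = -25.6%.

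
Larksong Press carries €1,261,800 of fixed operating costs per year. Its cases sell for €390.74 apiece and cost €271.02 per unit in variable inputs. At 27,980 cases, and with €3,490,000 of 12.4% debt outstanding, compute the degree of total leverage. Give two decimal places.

2.02

At 27,980 units, contribution = 27,980 × €119.72 = €3,349,765.60.
Subtracting fixed costs: EBIT = €3,349,765.60 − €1,261,800 = €2,087,965.60. Interest = €432,760.00.
DOL = €3,349,765.60 ÷ €2,087,965.60 = 1.6043; DFL = €2,087,965.60 ÷ €1,655,205.60 = 1.2615.
DCL = DOL × DFL = 1.6043 × 1.2615 = 2.0238.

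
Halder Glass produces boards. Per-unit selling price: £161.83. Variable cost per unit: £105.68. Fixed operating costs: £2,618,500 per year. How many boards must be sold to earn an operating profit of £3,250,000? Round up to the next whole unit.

Contribution margin per unit = £161.83 − £105.68 = £56.15.
Need Q such that Q × £56.15 − £2,618,500 = £3,250,000, i.e. Q = £5,868,500 / £56.15 = 104,514.69 → 104,515.

104,515 boards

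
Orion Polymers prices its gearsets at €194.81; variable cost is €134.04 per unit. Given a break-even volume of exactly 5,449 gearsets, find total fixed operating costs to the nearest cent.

Contribution margin per unit = €194.81 − €134.04 = €60.77.
Since BE = FC / CM, FC = 5,449 × €60.77 = €331,135.73.

€331,135.73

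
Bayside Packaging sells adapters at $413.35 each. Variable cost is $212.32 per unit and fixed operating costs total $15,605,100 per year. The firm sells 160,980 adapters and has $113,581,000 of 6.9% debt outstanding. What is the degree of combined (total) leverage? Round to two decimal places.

3.63

Total contribution margin = 160,980 × $201.03 = $32,361,809.40.
Subtracting fixed costs: EBIT = $32,361,809.40 − $15,605,100 = $16,756,709.40. Interest = $7,837,089.00, so EBIT − I = $8,919,620.40.
Degree of total leverage = total CM / (EBIT − interest) = $32,361,809.40 / $8,919,620.40 = 3.6282.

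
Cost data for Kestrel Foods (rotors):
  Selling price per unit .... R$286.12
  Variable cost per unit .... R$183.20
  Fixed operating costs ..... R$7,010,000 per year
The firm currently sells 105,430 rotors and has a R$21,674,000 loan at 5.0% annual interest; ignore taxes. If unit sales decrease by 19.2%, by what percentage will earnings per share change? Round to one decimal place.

-75.6%

Total contribution margin = 105,430 × R$102.92 = R$10,850,855.60.
Operating income = contribution − fixed costs = R$10,850,855.60 − R$7,010,000 = R$3,840,855.60.
After interest of R$1,083,700.00, pre-tax earnings = R$2,757,155.60.
Degree of combined leverage = contribution ÷ (EBIT − I) = R$10,850,855.60 ÷ R$2,757,155.60 = 3.9355.
%ΔEPS = DCL × %ΔSales = 3.9355 × -19.2% = -75.6%.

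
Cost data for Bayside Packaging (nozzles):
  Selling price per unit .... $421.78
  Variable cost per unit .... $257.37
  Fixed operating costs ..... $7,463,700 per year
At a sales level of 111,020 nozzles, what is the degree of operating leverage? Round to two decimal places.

Contribution at this volume is 111,020 × $164.41 = $18,252,798.20.
EBIT = $18,252,798.20 − $7,463,700 = $10,789,098.20.
So DOL = total CM / EBIT = $18,252,798.20 / $10,789,098.20 = 1.6918.

1.69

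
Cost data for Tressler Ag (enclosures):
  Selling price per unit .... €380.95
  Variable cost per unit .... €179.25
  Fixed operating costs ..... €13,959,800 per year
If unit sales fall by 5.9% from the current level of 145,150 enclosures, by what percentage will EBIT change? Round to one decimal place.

At 145,150 units, contribution = 145,150 × €201.70 = €29,276,755.00.
Subtracting fixed costs: EBIT = €29,276,755.00 − €13,959,800 = €15,316,955.00.
DOL = contribution ÷ EBIT = €29,276,755.00 ÷ €15,316,955.00 = 1.9114.
%ΔEBIT = DOL × %ΔSales = 1.9114 × -5.9% = -11.3%.

-11.3%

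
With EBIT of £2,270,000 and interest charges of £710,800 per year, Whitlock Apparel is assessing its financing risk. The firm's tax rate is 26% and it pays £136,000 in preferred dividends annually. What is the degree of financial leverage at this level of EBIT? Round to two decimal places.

1.65

Interest = £710,800.00.
Pre-tax preferred-dividend burden = £136,000 ÷ (1 − 0.26) = £183,783.78.
DFL = EBIT ÷ [EBIT − I − D_p/(1−t)] = £2,270,000 ÷ [£2,270,000 − £710,800.00 − £183,783.78] = £2,270,000 ÷ £1,375,416.22 = 1.6504.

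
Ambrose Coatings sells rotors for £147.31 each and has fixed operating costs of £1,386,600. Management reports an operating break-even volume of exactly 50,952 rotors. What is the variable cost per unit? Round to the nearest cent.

£120.10

At break-even, FC = Q × (P − VC), so P − VC = £1,386,600 ÷ 50,952 = £27.2138.
Variable cost per unit = £147.31 − £27.2138 = £120.10.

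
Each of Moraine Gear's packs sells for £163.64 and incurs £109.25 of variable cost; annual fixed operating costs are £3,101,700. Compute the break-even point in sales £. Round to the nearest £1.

Contribution margin per unit = £163.64 − £109.25 = £54.39, a CM ratio of £54.39 ÷ £163.64 = 0.3324.
Break-even revenue = fixed costs × price ÷ CM = £3,101,700 × £163.64 ÷ £54.39 = £9,331,903.

£9,331,903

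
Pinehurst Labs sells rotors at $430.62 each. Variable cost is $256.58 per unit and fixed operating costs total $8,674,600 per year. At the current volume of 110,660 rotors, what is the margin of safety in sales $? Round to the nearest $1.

Contribution margin per unit = $430.62 − $256.58 = $174.04. Break-even units = $8,674,600 ÷ $174.04 = 49,842.56; break-even revenue = 49,842.56 × $430.62 = $21,463,205.31.
Actual sales revenue = 110,660 × $430.62 = $47,652,409.20.
Margin of safety = $47,652,409.20 − $21,463,205.31 = $26,189,204.

$26,189,204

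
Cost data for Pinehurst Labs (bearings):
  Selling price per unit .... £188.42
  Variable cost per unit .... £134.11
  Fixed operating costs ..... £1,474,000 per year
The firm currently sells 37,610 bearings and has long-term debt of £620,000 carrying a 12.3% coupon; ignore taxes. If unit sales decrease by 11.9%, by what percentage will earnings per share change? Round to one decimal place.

Total contribution margin = 37,610 × £54.31 = £2,042,599.10.
Subtracting fixed costs: EBIT = £2,042,599.10 − £1,474,000 = £568,599.10.
Interest = £76,260.00, so EBIT − I = £492,339.10.
Degree of combined leverage = contribution ÷ (EBIT − I) = £2,042,599.10 ÷ £492,339.10 = 4.1488.
EPS therefore changes by 4.1488 × (-11.9%) = -49.4%.

-49.4%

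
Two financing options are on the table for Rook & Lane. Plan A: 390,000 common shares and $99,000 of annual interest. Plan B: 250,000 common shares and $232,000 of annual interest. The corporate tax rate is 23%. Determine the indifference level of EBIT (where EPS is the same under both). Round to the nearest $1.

At indifference, (EBIT − 99,000)(1 − t)/390,000 = (EBIT − 232,000)(1 − t)/250,000.
The (1 − t) factor cancels: (EBIT − 99,000) × 250,000 = (EBIT − 232,000) × 390,000.
EBIT × (390,000 − 250,000) = 232,000 × 390,000 − 99,000 × 250,000 = 65,730,000,000, so EBIT = 65,730,000,000 ÷ 140,000 = 469,500.00.

$469,500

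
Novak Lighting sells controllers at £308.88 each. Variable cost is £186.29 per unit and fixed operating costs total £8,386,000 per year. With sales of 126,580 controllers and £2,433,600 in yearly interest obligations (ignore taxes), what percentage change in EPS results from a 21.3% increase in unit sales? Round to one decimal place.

+70.4%

At 126,580 units, contribution = 126,580 × £122.59 = £15,517,442.20.
Operating income = contribution − fixed costs = £15,517,442.20 − £8,386,000 = £7,131,442.20.
Interest = £2,433,600.00, so EBIT − I = £4,697,842.20.
DCL = total CM / (EBIT − I) = £15,517,442.20 / £4,697,842.20 = 3.3031.
%ΔEPS = DCL × %ΔSales = 3.3031 × +21.3% = +70.4%.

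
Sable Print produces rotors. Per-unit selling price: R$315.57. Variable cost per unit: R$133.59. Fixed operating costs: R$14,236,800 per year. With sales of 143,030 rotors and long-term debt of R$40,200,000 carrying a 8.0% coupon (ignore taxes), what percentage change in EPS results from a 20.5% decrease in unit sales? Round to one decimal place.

Contribution at this volume is 143,030 × R$181.98 = R$26,028,599.40.
Subtracting fixed costs: EBIT = R$26,028,599.40 − R$14,236,800 = R$11,791,799.40.
Interest = R$3,216,000.00, so EBIT − I = R$8,575,799.40.
DCL = total CM / (EBIT − I) = R$26,028,599.40 / R$8,575,799.40 = 3.0351.
EPS therefore changes by 3.0351 × (-20.5%) = -62.2%.

-62.2%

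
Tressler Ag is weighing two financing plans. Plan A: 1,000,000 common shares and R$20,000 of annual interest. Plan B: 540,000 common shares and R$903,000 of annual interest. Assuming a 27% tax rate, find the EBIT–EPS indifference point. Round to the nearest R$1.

R$1,939,565

At indifference, (EBIT − 20,000)(1 − t)/1,000,000 = (EBIT − 903,000)(1 − t)/540,000.
Cancelling (1 − t) and cross-multiplying: 540,000·(EBIT − 20,000) = 1,000,000·(EBIT − 903,000).
EBIT × (1,000,000 − 540,000) = 903,000 × 1,000,000 − 20,000 × 540,000 = 892,200,000,000, so EBIT = 892,200,000,000 ÷ 460,000 = 1,939,565.22.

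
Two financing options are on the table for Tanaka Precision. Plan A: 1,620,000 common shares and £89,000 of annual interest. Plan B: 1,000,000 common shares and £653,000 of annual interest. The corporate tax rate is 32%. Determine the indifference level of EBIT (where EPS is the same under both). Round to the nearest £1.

Set EPS_A = EPS_B: (EBIT − £89,000)(1 − 0.32) ÷ 1,620,000 = (EBIT − £653,000)(1 − 0.32) ÷ 1,000,000.
The (1 − t) factor cancels: (EBIT − 89,000) × 1,000,000 = (EBIT − 653,000) × 1,620,000.
EBIT × (1,620,000 − 1,000,000) = 653,000 × 1,620,000 − 89,000 × 1,000,000 = 968,860,000,000, so EBIT = 968,860,000,000 ÷ 620,000 = 1,562,677.42.

£1,562,677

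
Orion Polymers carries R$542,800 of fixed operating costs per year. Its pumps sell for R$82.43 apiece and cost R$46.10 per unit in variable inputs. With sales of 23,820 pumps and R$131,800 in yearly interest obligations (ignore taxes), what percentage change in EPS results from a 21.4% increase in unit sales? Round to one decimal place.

+97.1%

Total contribution margin = 23,820 × R$36.33 = R$865,380.60.
EBIT = R$865,380.60 − R$542,800 = R$322,580.60.
After interest of R$131,800.00, pre-tax earnings = R$190,780.60.
DCL = total CM / (EBIT − I) = R$865,380.60 / R$190,780.60 = 4.5360.
EPS therefore changes by 4.5360 × (+21.4%) = +97.1%.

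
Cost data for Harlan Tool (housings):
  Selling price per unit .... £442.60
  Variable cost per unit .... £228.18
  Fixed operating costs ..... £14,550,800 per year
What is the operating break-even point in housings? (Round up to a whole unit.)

Each unit contributes £442.60 − £228.18 = £214.42.
Units to break even: £14,550,800 ÷ £214.42 = 67,861.21, rounded up to 67,862.

67,862 housings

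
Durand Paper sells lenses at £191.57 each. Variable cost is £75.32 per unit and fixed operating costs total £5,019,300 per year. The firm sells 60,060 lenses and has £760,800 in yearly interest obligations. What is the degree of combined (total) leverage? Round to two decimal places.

5.81

Total contribution margin = 60,060 × £116.25 = £6,981,975.00.
Operating income = contribution − fixed costs = £6,981,975.00 − £5,019,300 = £1,962,675.00. Interest = £760,800.00.
DOL = £6,981,975.00 ÷ £1,962,675.00 = 3.5574; DFL = £1,962,675.00 ÷ £1,201,875.00 = 1.6330.
Combined leverage = 3.5574 × 1.6330 = 5.8092.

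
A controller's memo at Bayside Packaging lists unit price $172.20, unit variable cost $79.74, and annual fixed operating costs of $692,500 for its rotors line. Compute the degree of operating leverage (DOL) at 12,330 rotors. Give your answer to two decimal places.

2.55

Contribution at this volume is 12,330 × $92.46 = $1,140,031.80.
Operating income = contribution − fixed costs = $1,140,031.80 − $692,500 = $447,531.80.
Degree of operating leverage = $1,140,031.80 / $447,531.80 = 2.5474.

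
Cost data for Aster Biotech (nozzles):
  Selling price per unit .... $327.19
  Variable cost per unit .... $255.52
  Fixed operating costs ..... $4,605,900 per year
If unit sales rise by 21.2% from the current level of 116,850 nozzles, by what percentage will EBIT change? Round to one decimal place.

+47.1%

At 116,850 units, contribution = 116,850 × $71.67 = $8,374,639.50.
Operating income = contribution − fixed costs = $8,374,639.50 − $4,605,900 = $3,768,739.50.
DOL = contribution ÷ EBIT = $8,374,639.50 ÷ $3,768,739.50 = 2.2221.
%ΔEBIT = DOL × %ΔSales = 2.2221 × +21.2% = +47.1%.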